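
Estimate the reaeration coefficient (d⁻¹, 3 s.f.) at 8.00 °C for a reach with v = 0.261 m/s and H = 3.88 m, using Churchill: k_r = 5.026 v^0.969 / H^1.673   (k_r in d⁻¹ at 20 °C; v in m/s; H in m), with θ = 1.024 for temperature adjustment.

k_r ≈ 0.106 d⁻¹

k_r(20) = 5.026 × 0.261^0.969 / 3.88^1.673 = 5.026 × 0.2721 / 9.663 = 0.1415 d⁻¹.
k_r(8.00) = 0.1415 × 1.024^(8.00−20) = 0.1415 × 0.7523 = 0.1065 d⁻¹.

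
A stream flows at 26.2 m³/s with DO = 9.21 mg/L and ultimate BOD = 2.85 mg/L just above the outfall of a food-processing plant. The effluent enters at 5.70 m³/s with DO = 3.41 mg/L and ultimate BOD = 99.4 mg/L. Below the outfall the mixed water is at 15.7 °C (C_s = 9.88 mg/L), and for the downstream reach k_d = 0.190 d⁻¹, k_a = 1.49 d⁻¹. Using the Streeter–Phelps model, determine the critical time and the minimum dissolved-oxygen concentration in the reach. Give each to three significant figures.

Mixed DO = (26.2×9.21 + 5.70×3.41)/(26.2+5.70) = 260.7/31.90 = 8.174 mg/L.
Mixed L₀ = (26.2×2.85 + 5.70×99.4)/(31.90) = 641.2/31.90 = 20.10 mg/L.
Initial deficit D₀ = C_s − DO₀ = 9.88 − 8.174 = 1.706 mg/L.
t_c = (1/1.300) ln[(1.49/0.190)(1 − 1.706×1.300/(0.190×20.10))] = 0.7692 × ln(3.287) = 0.9155 d.
D_c = (0.190/1.49) × 20.10 × e^(−0.190×0.9155) = 0.1275 × 20.10 × 0.8403 = 2.154 mg/L.
Minimum DO = 9.88 − 2.154 = 7.726 mg/L.

t_c ≈ 0.915 d; minimum DO ≈ 7.73 mg/L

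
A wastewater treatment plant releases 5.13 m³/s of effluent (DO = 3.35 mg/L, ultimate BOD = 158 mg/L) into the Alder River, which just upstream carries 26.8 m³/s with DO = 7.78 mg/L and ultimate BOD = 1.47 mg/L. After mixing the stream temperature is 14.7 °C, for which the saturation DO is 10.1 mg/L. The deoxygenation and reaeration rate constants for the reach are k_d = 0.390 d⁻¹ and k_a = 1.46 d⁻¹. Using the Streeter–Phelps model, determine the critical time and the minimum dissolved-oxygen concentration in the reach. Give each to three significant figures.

Mixed DO = (26.8×7.78 + 5.13×3.35)/(26.8+5.13) = 225.7/31.93 = 7.068 mg/L.
Mixed L₀ = (26.8×1.47 + 5.13×158)/(31.93) = 849.9/31.93 = 26.62 mg/L.
Initial deficit D₀ = C_s − DO₀ = 10.1 − 7.068 = 3.032 mg/L.
t_c = (1/1.070) ln[(1.46/0.390)(1 − 3.032×1.070/(0.390×26.62))] = 0.9346 × ln(2.574) = 0.8835 d.
D_c = (0.390/1.46) × 26.62 × e^(−0.390×0.8835) = 0.2671 × 26.62 × 0.7085 = 5.038 mg/L.
Minimum DO = 10.1 − 5.038 = 5.062 mg/L.

t_c ≈ 0.884 d; minimum DO ≈ 5.06 mg/L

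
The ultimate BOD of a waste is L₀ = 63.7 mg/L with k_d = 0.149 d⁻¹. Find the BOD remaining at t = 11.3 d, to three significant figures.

L_t = L₀ e^(−k_d t) = 63.7 × e^(−0.149×11.3) = 63.7 × 0.1857 = 11.83 mg/L.

L ≈ 11.8 mg/L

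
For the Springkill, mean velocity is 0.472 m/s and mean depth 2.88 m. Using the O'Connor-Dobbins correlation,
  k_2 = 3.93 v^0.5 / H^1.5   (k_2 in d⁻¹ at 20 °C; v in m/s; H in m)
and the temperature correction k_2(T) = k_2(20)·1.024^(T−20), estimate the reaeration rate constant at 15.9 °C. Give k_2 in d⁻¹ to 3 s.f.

k_2(20) = 3.93 × 0.472^0.5 / 2.88^1.5 = 3.93 × 0.6870 / 4.888 = 0.5524 d⁻¹.
k_2(15.9) = 0.5524 × 1.024^(15.9−20) = 0.5524 × 0.9073 = 0.5012 d⁻¹.

k_2 ≈ 0.501 d⁻¹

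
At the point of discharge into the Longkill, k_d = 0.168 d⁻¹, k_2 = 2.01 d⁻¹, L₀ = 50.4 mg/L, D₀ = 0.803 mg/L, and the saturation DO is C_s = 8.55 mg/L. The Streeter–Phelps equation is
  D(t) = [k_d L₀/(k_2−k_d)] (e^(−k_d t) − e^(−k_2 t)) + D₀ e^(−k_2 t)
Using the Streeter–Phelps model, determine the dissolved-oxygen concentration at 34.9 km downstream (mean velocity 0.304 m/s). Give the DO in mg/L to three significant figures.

Travel time t = x/v = 34.9 km / (0.304 m/s) = 34900 m / 0.304 m/s = 114800 s = 1.329 d.
k_d L₀/(k_2−k_d) = 0.168×50.4/(2.01−0.168) = 8.467/1.842 = 4.597 mg/L.
e^(−k_d t) = e^(−0.168×1.329) = 0.7999; e^(−k_2 t) = e^(−2.01×1.329) = 0.06920.
D = 4.597 × (0.7999 − 0.06920) + 0.803 × 0.06920 = 3.359 + 0.05557 = 3.415 mg/L.
DO = C_s − D = 8.55 − 3.415 = 5.135 mg/L.

DO ≈ 5.14 mg/L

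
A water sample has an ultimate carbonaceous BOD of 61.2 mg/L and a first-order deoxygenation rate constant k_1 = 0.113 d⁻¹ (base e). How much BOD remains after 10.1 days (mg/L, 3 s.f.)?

L_t = L₀ e^(−k_1 t) = 61.2 × e^(−0.113×10.1) = 61.2 × 0.3194 = 19.55 mg/L.

L ≈ 19.5 mg/L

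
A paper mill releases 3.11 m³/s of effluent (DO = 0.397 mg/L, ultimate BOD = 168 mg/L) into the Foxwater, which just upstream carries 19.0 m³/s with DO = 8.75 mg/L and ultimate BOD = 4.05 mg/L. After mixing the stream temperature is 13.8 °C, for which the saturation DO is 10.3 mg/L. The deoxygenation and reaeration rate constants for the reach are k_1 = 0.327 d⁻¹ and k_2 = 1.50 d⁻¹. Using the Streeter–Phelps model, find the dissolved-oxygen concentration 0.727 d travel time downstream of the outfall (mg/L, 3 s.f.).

Mixed DO = (19.0×8.75 + 3.11×0.397)/(19.0+3.11) = 167.5/22.11 = 7.575 mg/L.
Mixed L₀ = (19.0×4.05 + 3.11×168)/(22.11) = 599.4/22.11 = 27.11 mg/L.
Initial deficit D₀ = C_s − DO₀ = 10.3 − 7.575 = 2.725 mg/L.
D(0.727) = [0.327×27.11/(1.50−0.327)](e^(−0.327×0.727) − e^(−1.50×0.727)) + 2.725 e^(−1.50×0.727)
= 7.558 × (0.7884 − 0.3360) + 2.725 × 0.3360 = 4.335 mg/L.
DO = 10.3 − 4.335 = 5.965 mg/L.

DO ≈ 5.97 mg/L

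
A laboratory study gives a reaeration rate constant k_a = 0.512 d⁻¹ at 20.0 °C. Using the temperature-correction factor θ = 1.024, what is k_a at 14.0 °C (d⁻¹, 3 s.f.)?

k_a(T₂) = k_a(T₁) · θ^(T₂−T₁) = 0.512 × 1.024^(14.0−20.0)
= 0.512 × 1.024^-6.00 = 0.512 × 0.8674 = 0.4441 d⁻¹.

k_a ≈ 0.444 d⁻¹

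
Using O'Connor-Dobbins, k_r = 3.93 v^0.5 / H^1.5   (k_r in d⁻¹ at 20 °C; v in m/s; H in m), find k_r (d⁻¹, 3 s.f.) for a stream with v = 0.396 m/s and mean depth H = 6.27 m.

k_r ≈ 0.158 d⁻¹

k_r = 3.93 × 0.396^0.5 / 6.27^1.5 = 3.93 × 0.6293 / 15.70 = 0.1575 d⁻¹.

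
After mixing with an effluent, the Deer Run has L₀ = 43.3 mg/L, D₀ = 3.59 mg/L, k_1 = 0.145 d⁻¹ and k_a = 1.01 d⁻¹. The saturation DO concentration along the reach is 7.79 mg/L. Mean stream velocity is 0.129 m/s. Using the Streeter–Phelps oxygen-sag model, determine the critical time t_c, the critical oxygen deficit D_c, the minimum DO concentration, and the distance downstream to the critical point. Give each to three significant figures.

t_c ≈ 1.45 d; D_c ≈ 5.03 mg/L; min DO ≈ 2.76 mg/L; x_c ≈ 16.2 km

At the critical point dD/dt = 0, so k_1 L₀ e^(−k_1 t) = k_a D. Substituting D(t) from the Streeter–Phelps equation and solving for t gives
t_c = ln[(k_a/k_1)(1 − D₀(k_a−k_1)/(k_1 L₀))] / (k_a−k_1).
Here k_a−k_1 = 0.8650 d⁻¹ and 1 − D₀(k_a−k_1)/(k_1 L₀) = 1 − 3.59×0.8650/(0.145×43.3) = 0.5054, so
t_c = ln(6.966 × 0.5054) / 0.8650 = 1.259 / 0.8650 = 1.455 d.
D_c = (k_1/k_a) L₀ e^(−k_1 t_c) = (0.145/1.01) × 43.3 × e^(−0.145×1.455) = 0.1436 × 43.3 × 0.8098 = 5.034 mg/L.
Minimum DO = C_s − D_c = 7.79 − 5.034 = 2.756 mg/L.
x_c = v t_c = 0.129 m/s × 1.455 d × 86400 s/d = 16220 m ≈ 16.2 km.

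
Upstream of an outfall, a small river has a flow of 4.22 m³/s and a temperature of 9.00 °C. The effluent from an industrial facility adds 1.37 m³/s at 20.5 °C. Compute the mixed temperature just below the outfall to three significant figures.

11.8 °C

Flow-weighted mixing: C = (Q_r C_r + Q_w C_w)/(Q_r + Q_w)
= (4.22×9.00 + 1.37×20.5)/(4.22 + 1.37) = 66.06/5.590 = 11.82 °C.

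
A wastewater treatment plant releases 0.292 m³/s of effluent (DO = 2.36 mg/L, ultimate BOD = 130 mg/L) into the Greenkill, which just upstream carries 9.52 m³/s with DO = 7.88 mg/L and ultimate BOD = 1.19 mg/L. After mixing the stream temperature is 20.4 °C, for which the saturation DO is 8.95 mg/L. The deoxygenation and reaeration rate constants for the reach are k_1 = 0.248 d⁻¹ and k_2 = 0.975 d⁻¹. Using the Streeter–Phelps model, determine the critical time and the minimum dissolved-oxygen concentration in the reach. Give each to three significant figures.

t_c ≈ 0.131 d; minimum DO ≈ 7.71 mg/L

Mixed DO = (9.52×7.88 + 0.292×2.36)/(9.52+0.292) = 75.71/9.812 = 7.716 mg/L.
Mixed L₀ = (9.52×1.19 + 0.292×130)/(9.812) = 49.29/9.812 = 5.023 mg/L.
Initial deficit D₀ = C_s − DO₀ = 8.95 − 7.716 = 1.234 mg/L.
t_c = (1/0.7270) ln[(0.975/0.248)(1 − 1.234×0.7270/(0.248×5.023))] = 1.376 × ln(1.100) = 0.1307 d.
D_c = (0.248/0.975) × 5.023 × e^(−0.248×0.1307) = 0.2544 × 5.023 × 0.9681 = 1.237 mg/L.
Minimum DO = 8.95 − 1.237 = 7.713 mg/L.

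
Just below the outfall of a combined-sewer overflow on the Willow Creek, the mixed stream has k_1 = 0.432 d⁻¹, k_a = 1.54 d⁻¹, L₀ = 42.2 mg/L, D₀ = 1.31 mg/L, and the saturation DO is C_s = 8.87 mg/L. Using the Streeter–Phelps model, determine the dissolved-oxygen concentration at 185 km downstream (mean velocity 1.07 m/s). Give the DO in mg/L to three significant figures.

Travel time t = x/v = 185 km / (1.07 m/s) = 185000 m / 1.07 m/s = 172900 s = 2.001 d.
k_1 L₀/(k_a−k_1) = 0.432×42.2/(1.54−0.432) = 18.23/1.108 = 16.45 mg/L.
e^(−k_1 t) = e^(−0.432×2.001) = 0.4213; e^(−k_a t) = e^(−1.54×2.001) = 0.04588.
D = 16.45 × (0.4213 − 0.04588) + 1.31 × 0.04588 = 6.176 + 0.06010 = 6.237 mg/L.
DO = C_s − D = 8.87 − 6.237 = 2.633 mg/L.

DO ≈ 2.63 mg/L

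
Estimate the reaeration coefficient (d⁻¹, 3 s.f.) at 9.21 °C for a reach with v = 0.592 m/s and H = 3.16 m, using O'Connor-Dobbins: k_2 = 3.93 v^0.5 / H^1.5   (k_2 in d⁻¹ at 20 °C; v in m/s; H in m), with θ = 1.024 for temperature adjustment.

k_2 ≈ 0.417 d⁻¹

k_2(20) = 3.93 × 0.592^0.5 / 3.16^1.5 = 3.93 × 0.7694 / 5.617 = 0.5383 d⁻¹.
k_2(9.21) = 0.5383 × 1.024^(9.21−20) = 0.5383 × 0.7742 = 0.4168 d⁻¹.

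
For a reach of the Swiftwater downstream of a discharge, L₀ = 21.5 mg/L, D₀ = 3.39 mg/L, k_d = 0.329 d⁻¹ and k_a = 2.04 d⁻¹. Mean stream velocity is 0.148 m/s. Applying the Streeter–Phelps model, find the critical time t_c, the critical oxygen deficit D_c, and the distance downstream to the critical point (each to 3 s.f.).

With k_a/k_d = 6.201 and 1 − D₀(k_a−k_d)/(k_d L₀) = 0.1800,
t_c = ln(6.201 × 0.1800) / (2.04 − 0.329) = ln(1.116) / 1.711 = 0.1098/1.711 = 0.06419 d.
D_c = (k_d/k_a) L₀ e^(−k_d t_c) = (0.329/2.04) × 21.5 × e^(−0.329×0.06419) = 0.1613 × 21.5 × 0.9791 = 3.395 mg/L.
x_c = v t_c = 0.148 m/s × 0.06419 d × 86400 s/d = 820.8 m ≈ 0.821 km.

t_c ≈ 0.0642 d; D_c ≈ 3.39 mg/L; x_c ≈ 0.821 km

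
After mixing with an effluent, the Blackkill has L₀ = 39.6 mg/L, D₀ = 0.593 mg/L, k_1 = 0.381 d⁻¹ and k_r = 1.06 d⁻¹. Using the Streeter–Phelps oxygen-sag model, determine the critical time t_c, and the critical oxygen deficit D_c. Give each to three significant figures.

t_c ≈ 1.47 d; D_c ≈ 8.14 mg/L

With k_r/k_1 = 2.782 and 1 − D₀(k_r−k_1)/(k_1 L₀) = 0.9733,
t_c = ln(2.782 × 0.9733) / (1.06 − 0.381) = ln(2.708) / 0.6790 = 0.9962/0.6790 = 1.467 d.
L(t_c) = L₀ e^(−k_1 t_c) = 39.6 × 0.5718 = 22.64 mg/L, and at the critical point k_r D_c = k_1 L, so D_c = (0.381/1.06) × 22.64 = 8.139 mg/L.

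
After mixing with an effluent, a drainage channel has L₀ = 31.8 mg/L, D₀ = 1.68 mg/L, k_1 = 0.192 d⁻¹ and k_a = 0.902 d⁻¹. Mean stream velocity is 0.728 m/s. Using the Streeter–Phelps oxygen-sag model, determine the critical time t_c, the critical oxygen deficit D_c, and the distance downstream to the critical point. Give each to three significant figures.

At the critical point dD/dt = 0, so k_1 L₀ e^(−k_1 t) = k_a D. Substituting D(t) from the Streeter–Phelps equation and solving for t gives
t_c = ln[(k_a/k_1)(1 − D₀(k_a−k_1)/(k_1 L₀))] / (k_a−k_1).
Here k_a−k_1 = 0.7100 d⁻¹ and 1 − D₀(k_a−k_1)/(k_1 L₀) = 1 − 1.68×0.7100/(0.192×31.8) = 0.8046, so
t_c = ln(4.698 × 0.8046) / 0.7100 = 1.330 / 0.7100 = 1.873 d.
D_c = (k_1/k_a) L₀ e^(−k_1 t_c) = (0.192/0.902) × 31.8 × e^(−0.192×1.873) = 0.2129 × 31.8 × 0.6980 = 4.724 mg/L.
x_c = v t_c = 0.728 m/s × 1.873 d × 86400 s/d = 117800 m ≈ 118 km.

t_c ≈ 1.87 d; D_c ≈ 4.72 mg/L; x_c ≈ 118 km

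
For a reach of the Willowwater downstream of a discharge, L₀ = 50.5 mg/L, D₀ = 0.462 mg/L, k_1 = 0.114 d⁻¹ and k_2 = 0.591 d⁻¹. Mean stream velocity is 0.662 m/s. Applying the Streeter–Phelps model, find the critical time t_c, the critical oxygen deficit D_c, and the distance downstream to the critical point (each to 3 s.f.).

t_c ≈ 3.37 d; D_c ≈ 6.64 mg/L; x_c ≈ 193 km

At the critical point dD/dt = 0, so k_1 L₀ e^(−k_1 t) = k_2 D. Substituting D(t) from the Streeter–Phelps equation and solving for t gives
t_c = ln[(k_2/k_1)(1 − D₀(k_2−k_1)/(k_1 L₀))] / (k_2−k_1).
Here k_2−k_1 = 0.4770 d⁻¹ and 1 − D₀(k_2−k_1)/(k_1 L₀) = 1 − 0.462×0.4770/(0.114×50.5) = 0.9617, so
t_c = ln(5.184 × 0.9617) / 0.4770 = 1.607 / 0.4770 = 3.368 d.
D_c = (k_1/k_2) L₀ e^(−k_1 t_c) = (0.114/0.591) × 50.5 × e^(−0.114×3.368) = 0.1929 × 50.5 × 0.6812 = 6.635 mg/L.
x_c = v t_c = 0.662 m/s × 3.368 d × 86400 s/d = 192600 m ≈ 193 km.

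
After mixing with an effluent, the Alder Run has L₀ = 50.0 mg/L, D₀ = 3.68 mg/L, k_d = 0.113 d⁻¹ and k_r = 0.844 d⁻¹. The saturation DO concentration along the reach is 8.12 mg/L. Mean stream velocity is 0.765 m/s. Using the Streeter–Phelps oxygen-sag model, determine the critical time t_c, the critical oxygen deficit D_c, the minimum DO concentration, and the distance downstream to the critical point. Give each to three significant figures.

t_c ≈ 1.87 d; D_c ≈ 5.42 mg/L; min DO ≈ 2.70 mg/L; x_c ≈ 123 km

At the critical point dD/dt = 0, so k_d L₀ e^(−k_d t) = k_r D. Substituting D(t) from the Streeter–Phelps equation and solving for t gives
t_c = ln[(k_r/k_d)(1 − D₀(k_r−k_d)/(k_d L₀))] / (k_r−k_d).
Here k_r−k_d = 0.7310 d⁻¹ and 1 − D₀(k_r−k_d)/(k_d L₀) = 1 − 3.68×0.7310/(0.113×50.0) = 0.5239, so
t_c = ln(7.469 × 0.5239) / 0.7310 = 1.364 / 0.7310 = 1.866 d.
D_c = (k_d/k_r) L₀ e^(−k_d t_c) = (0.113/0.844) × 50.0 × e^(−0.113×1.866) = 0.1339 × 50.0 × 0.8099 = 5.421 mg/L.
Minimum DO = C_s − D_c = 8.12 − 5.421 = 2.699 mg/L.
x_c = v t_c = 0.765 m/s × 1.866 d × 86400 s/d = 123400 m ≈ 123 km.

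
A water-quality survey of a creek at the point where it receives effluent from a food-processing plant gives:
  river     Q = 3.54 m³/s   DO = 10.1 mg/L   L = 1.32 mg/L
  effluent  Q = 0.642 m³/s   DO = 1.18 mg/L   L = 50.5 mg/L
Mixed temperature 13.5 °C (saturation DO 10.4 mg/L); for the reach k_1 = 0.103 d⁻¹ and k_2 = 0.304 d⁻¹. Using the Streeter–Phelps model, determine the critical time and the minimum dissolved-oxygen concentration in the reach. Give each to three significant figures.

Mixed DO = (3.54×10.1 + 0.642×1.18)/(3.54+0.642) = 36.51/4.182 = 8.731 mg/L.
Mixed L₀ = (3.54×1.32 + 0.642×50.5)/(4.182) = 37.09/4.182 = 8.870 mg/L.
Initial deficit D₀ = C_s − DO₀ = 10.4 − 8.731 = 1.669 mg/L.
t_c = (1/0.2010) ln[(0.304/0.103)(1 − 1.669×0.2010/(0.103×8.870))] = 4.975 × ln(1.867) = 3.107 d.
D_c = (0.103/0.304) × 8.870 × e^(−0.103×3.107) = 0.3388 × 8.870 × 0.7261 = 2.182 mg/L.
Minimum DO = 10.4 − 2.182 = 8.218 mg/L.

t_c ≈ 3.11 d; minimum DO ≈ 8.22 mg/L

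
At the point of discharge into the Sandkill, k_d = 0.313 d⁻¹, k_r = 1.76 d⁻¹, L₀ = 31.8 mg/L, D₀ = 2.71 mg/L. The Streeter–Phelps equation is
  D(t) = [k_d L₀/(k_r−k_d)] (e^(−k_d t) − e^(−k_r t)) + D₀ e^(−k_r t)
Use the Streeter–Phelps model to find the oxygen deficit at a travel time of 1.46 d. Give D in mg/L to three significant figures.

D ≈ 4.04 mg/L

k_d L₀/(k_r−k_d) = 0.313×31.8/(1.76−0.313) = 9.953/1.447 = 6.879 mg/L.
e^(−k_d t) = e^(−0.313×1.460) = 0.6332; e^(−k_r t) = e^(−1.76×1.460) = 0.07657.
D = 6.879 × (0.6332 − 0.07657) + 2.71 × 0.07657 = 3.829 + 0.2075 = 4.036 mg/L.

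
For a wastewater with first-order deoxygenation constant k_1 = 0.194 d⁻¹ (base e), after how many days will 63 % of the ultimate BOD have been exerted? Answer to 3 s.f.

y/L₀ = 1 − e^(−k_1 t) = 0.63 ⇒ e^(−k_1 t) = 0.370
t = −ln(0.370) / 0.194 = 0.9943 / 0.194 = 5.125 d.

t ≈ 5.13 d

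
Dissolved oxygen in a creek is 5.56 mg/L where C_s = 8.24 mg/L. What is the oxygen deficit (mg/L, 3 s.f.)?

D = C_s − C = 8.24 − 5.56 = 2.68 mg/L.

D ≈ 2.68 mg/L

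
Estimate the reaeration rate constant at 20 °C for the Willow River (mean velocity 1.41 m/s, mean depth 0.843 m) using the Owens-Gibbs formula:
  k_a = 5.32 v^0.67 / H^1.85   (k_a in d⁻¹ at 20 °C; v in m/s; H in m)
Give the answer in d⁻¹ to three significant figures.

k_a = 5.32 × 1.41^0.67 / 0.843^1.85 = 5.32 × 1.259 / 0.7291 = 9.186 d⁻¹.

k_a ≈ 9.19 d⁻¹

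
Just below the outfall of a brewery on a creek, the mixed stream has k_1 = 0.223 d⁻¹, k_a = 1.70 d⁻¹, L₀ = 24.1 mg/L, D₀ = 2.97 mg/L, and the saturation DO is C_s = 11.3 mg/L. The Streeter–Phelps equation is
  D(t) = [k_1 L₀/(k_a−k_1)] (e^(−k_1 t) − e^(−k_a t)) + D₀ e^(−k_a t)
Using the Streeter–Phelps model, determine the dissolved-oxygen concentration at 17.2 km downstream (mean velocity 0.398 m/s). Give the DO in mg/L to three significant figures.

DO ≈ 8.33 mg/L

Travel time t = x/v = 17.2 km / (0.398 m/s) = 17200 m / 0.398 m/s = 43220 s = 0.5002 d.
k_1 L₀/(k_a−k_1) = 0.223×24.1/(1.70−0.223) = 5.374/1.477 = 3.639 mg/L.
e^(−k_1 t) = e^(−0.223×0.5002) = 0.8945; e^(−k_a t) = e^(−1.70×0.5002) = 0.4273.
D = 3.639 × (0.8945 − 0.4273) + 2.97 × 0.4273 = 1.700 + 1.269 = 2.969 mg/L.
DO = C_s − D = 11.3 − 2.969 = 8.331 mg/L.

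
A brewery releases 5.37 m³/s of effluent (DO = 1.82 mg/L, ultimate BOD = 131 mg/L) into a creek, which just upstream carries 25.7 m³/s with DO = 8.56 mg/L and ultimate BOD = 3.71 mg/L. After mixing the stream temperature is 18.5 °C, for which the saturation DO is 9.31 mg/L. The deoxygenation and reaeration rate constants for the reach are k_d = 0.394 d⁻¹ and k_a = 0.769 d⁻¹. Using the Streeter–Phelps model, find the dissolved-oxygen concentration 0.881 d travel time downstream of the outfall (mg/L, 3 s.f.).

Mixed DO = (25.7×8.56 + 5.37×1.82)/(25.7+5.37) = 229.8/31.07 = 7.395 mg/L.
Mixed L₀ = (25.7×3.71 + 5.37×131)/(31.07) = 798.8/31.07 = 25.71 mg/L.
Initial deficit D₀ = C_s − DO₀ = 9.31 − 7.395 = 1.915 mg/L.
D(0.881) = [0.394×25.71/(0.769−0.394)](e^(−0.394×0.881) − e^(−0.769×0.881)) + 1.915 e^(−0.769×0.881)
= 27.01 × (0.7067 − 0.5079) + 1.915 × 0.5079 = 6.344 mg/L.
DO = 9.31 − 6.344 = 2.966 mg/L.

DO ≈ 2.97 mg/L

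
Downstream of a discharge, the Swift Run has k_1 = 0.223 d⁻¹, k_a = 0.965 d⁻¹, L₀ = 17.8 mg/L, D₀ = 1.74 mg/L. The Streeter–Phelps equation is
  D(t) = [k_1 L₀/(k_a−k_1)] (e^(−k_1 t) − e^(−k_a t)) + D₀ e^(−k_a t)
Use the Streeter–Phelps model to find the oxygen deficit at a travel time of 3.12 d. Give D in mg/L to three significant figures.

k_1 L₀/(k_a−k_1) = 0.223×17.8/(0.965−0.223) = 3.969/0.7420 = 5.350 mg/L.
e^(−k_1 t) = e^(−0.223×3.120) = 0.4987; e^(−k_a t) = e^(−0.965×3.120) = 0.04925.
D = 5.350 × (0.4987 − 0.04925) + 1.74 × 0.04925 = 2.404 + 0.08570 = 2.490 mg/L.

D ≈ 2.49 mg/L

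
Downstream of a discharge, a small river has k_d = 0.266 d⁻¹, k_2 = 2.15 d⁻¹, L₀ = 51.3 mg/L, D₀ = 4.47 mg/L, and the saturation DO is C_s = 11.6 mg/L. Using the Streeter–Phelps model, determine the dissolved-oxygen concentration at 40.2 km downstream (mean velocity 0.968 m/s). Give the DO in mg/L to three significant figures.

DO ≈ 6.21 mg/L

Travel time t = x/v = 40.2 km / (0.968 m/s) = 40200 m / 0.968 m/s = 41530 s = 0.4807 d.
k_d L₀/(k_2−k_d) = 0.266×51.3/(2.15−0.266) = 13.65/1.884 = 7.243 mg/L.
e^(−k_d t) = e^(−0.266×0.4807) = 0.8800; e^(−k_2 t) = e^(−2.15×0.4807) = 0.3558.
D = 7.243 × (0.8800 − 0.3558) + 4.47 × 0.3558 = 3.797 + 1.590 = 5.387 mg/L.
DO = C_s − D = 11.6 − 5.387 = 6.213 mg/L.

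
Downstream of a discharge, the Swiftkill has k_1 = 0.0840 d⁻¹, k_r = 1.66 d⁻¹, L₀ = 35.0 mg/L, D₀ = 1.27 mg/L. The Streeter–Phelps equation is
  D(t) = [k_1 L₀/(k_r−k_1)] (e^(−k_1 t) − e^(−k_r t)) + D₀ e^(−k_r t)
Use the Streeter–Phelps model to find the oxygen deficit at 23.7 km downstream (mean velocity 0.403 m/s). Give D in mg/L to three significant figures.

Travel time t = x/v = 23.7 km / (0.403 m/s) = 23700 m / 0.403 m/s = 58810 s = 0.6807 d.
k_1 L₀/(k_r−k_1) = 0.0840×35.0/(1.66−0.0840) = 2.940/1.576 = 1.865 mg/L.
e^(−k_1 t) = e^(−0.0840×0.6807) = 0.9444; e^(−k_r t) = e^(−1.66×0.6807) = 0.3231.
D = 1.865 × (0.9444 − 0.3231) + 1.27 × 0.3231 = 1.159 + 0.4103 = 1.569 mg/L.

D ≈ 1.57 mg/L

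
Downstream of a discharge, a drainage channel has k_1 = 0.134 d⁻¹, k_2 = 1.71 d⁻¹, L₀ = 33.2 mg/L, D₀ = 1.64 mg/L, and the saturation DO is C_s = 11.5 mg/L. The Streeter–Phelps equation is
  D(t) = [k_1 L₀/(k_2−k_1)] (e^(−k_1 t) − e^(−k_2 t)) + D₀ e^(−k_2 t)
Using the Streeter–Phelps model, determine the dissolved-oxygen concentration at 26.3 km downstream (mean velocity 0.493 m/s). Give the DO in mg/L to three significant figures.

DO ≈ 9.31 mg/L

Travel time t = x/v = 26.3 km / (0.493 m/s) = 26300 m / 0.493 m/s = 53350 s = 0.6174 d.
k_1 L₀/(k_2−k_1) = 0.134×33.2/(1.71−0.134) = 4.449/1.576 = 2.823 mg/L.
e^(−k_1 t) = e^(−0.134×0.6174) = 0.9206; e^(−k_2 t) = e^(−1.71×0.6174) = 0.3479.
D = 2.823 × (0.9206 − 0.3479) + 1.64 × 0.3479 = 1.617 + 0.5706 = 2.187 mg/L.
DO = C_s − D = 11.5 − 2.187 = 9.313 mg/L.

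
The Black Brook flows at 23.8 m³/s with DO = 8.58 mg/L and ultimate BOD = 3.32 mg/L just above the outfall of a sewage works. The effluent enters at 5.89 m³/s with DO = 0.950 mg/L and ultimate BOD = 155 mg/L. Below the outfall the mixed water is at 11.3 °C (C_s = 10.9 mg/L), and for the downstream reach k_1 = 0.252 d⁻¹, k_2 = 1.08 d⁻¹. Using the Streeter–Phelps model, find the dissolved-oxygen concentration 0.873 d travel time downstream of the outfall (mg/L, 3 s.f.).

Mixed DO = (23.8×8.58 + 5.89×0.950)/(23.8+5.89) = 209.8/29.69 = 7.066 mg/L.
Mixed L₀ = (23.8×3.32 + 5.89×155)/(29.69) = 992.0/29.69 = 33.41 mg/L.
Initial deficit D₀ = C_s − DO₀ = 10.9 − 7.066 = 3.834 mg/L.
D(0.873) = [0.252×33.41/(1.08−0.252)](e^(−0.252×0.873) − e^(−1.08×0.873)) + 3.834 e^(−1.08×0.873)
= 10.17 × (0.8025 − 0.3895) + 3.834 × 0.3895 = 5.693 mg/L.
DO = 10.9 − 5.693 = 5.207 mg/L.

DO ≈ 5.21 mg/L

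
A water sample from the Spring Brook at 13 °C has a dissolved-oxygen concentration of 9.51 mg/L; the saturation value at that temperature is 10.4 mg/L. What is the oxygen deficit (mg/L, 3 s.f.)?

D = C_s − C = 10.4 − 9.51 = 0.890 mg/L.

D ≈ 0.890 mg/L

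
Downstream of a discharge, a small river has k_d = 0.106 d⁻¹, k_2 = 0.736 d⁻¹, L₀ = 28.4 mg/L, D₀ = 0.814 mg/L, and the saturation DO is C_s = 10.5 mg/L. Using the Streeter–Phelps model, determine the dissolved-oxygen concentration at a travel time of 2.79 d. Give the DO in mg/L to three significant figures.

k_d L₀/(k_2−k_d) = 0.106×28.4/(0.736−0.106) = 3.010/0.6300 = 4.778 mg/L.
e^(−k_d t) = e^(−0.106×2.790) = 0.7440; e^(−k_2 t) = e^(−0.736×2.790) = 0.1283.
D = 4.778 × (0.7440 − 0.1283) + 0.814 × 0.1283 = 2.942 + 0.1044 = 3.046 mg/L.
DO = C_s − D = 10.5 − 3.046 = 7.454 mg/L.

DO ≈ 7.45 mg/L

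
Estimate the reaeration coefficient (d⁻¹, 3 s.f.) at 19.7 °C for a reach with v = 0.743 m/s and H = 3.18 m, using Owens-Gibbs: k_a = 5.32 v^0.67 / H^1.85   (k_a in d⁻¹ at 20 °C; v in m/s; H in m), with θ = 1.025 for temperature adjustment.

k_a ≈ 0.509 d⁻¹

k_a(20) = 5.32 × 0.743^0.67 / 3.18^1.85 = 5.32 × 0.8195 / 8.501 = 0.5128 d⁻¹.
k_a(19.7) = 0.5128 × 1.025^(19.7−20) = 0.5128 × 0.9926 = 0.5091 d⁻¹.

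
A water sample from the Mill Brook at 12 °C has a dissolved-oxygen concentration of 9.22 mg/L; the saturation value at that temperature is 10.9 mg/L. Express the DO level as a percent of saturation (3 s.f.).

% saturation = C/C_s × 100 = 9.22/10.9 × 100 = 84.6 %.

84.6 % saturation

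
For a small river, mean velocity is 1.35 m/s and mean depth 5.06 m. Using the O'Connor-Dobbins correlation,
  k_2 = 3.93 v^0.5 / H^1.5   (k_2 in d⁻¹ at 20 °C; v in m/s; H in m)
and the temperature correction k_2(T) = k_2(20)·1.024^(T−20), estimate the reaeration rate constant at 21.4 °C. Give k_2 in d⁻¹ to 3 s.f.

k_2(20) = 3.93 × 1.35^0.5 / 5.06^1.5 = 3.93 × 1.162 / 11.38 = 0.4012 d⁻¹.
k_2(21.4) = 0.4012 × 1.024^(21.4−20) = 0.4012 × 1.034 = 0.4147 d⁻¹.

k_2 ≈ 0.415 d⁻¹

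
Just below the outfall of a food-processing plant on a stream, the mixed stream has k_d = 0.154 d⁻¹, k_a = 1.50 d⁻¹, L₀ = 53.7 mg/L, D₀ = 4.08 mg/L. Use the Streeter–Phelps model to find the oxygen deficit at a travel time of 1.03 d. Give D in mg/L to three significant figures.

D ≈ 4.80 mg/L

k_d L₀/(k_a−k_d) = 0.154×53.7/(1.50−0.154) = 8.270/1.346 = 6.144 mg/L.
e^(−k_d t) = e^(−0.154×1.030) = 0.8533; e^(−k_a t) = e^(−1.50×1.030) = 0.2133.
D = 6.144 × (0.8533 − 0.2133) + 4.08 × 0.2133 = 3.932 + 0.8703 = 4.803 mg/L.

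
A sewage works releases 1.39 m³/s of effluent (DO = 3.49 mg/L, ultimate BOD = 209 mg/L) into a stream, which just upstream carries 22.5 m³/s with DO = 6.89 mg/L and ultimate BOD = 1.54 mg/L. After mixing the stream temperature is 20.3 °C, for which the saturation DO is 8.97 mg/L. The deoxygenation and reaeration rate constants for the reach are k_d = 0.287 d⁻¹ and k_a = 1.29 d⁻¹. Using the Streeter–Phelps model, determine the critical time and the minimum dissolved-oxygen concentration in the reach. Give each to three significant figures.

t_c ≈ 0.622 d; minimum DO ≈ 6.44 mg/L

Mixed DO = (22.5×6.89 + 1.39×3.49)/(22.5+1.39) = 159.9/23.89 = 6.692 mg/L.
Mixed L₀ = (22.5×1.54 + 1.39×209)/(23.89) = 325.2/23.89 = 13.61 mg/L.
Initial deficit D₀ = C_s − DO₀ = 8.97 − 6.692 = 2.278 mg/L.
t_c = (1/1.003) ln[(1.29/0.287)(1 − 2.278×1.003/(0.287×13.61))] = 0.9970 × ln(1.866) = 0.6219 d.
D_c = (0.287/1.29) × 13.61 × e^(−0.287×0.6219) = 0.2225 × 13.61 × 0.8365 = 2.533 mg/L.
Minimum DO = 8.97 − 2.533 = 6.437 mg/L.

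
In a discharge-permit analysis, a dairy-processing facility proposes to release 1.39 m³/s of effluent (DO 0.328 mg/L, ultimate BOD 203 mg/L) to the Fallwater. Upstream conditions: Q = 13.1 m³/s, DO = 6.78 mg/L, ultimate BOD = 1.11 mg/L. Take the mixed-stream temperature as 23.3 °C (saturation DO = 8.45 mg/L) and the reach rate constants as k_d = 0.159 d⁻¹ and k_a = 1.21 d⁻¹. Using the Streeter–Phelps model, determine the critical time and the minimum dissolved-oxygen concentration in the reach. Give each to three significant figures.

t_c ≈ 0.653 d; minimum DO ≈ 6.02 mg/L

Mixed DO = (13.1×6.78 + 1.39×0.328)/(13.1+1.39) = 89.27/14.49 = 6.161 mg/L.
Mixed L₀ = (13.1×1.11 + 1.39×203)/(14.49) = 296.7/14.49 = 20.48 mg/L.
Initial deficit D₀ = C_s − DO₀ = 8.45 − 6.161 = 2.289 mg/L.
t_c = (1/1.051) ln[(1.21/0.159)(1 − 2.289×1.051/(0.159×20.48))] = 0.9515 × ln(1.987) = 0.6534 d.
D_c = (0.159/1.21) × 20.48 × e^(−0.159×0.6534) = 0.1314 × 20.48 × 0.9013 = 2.425 mg/L.
Minimum DO = 8.45 − 2.425 = 6.025 mg/L.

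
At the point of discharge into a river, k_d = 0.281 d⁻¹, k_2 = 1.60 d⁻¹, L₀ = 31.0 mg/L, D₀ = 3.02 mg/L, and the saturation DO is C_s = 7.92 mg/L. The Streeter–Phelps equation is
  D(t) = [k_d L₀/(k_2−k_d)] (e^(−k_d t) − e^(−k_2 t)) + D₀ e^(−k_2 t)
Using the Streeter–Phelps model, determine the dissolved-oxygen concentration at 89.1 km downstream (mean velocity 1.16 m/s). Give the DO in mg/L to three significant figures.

DO ≈ 3.64 mg/L

Travel time t = x/v = 89.1 km / (1.16 m/s) = 89100 m / 1.16 m/s = 76810 s = 0.8890 d.
k_d L₀/(k_2−k_d) = 0.281×31.0/(1.60−0.281) = 8.711/1.319 = 6.604 mg/L.
e^(−k_d t) = e^(−0.281×0.8890) = 0.7789; e^(−k_2 t) = e^(−1.60×0.8890) = 0.2411.
D = 6.604 × (0.7789 − 0.2411) + 3.02 × 0.2411 = 3.552 + 0.7282 = 4.280 mg/L.
DO = C_s − D = 7.92 − 4.280 = 3.640 mg/L.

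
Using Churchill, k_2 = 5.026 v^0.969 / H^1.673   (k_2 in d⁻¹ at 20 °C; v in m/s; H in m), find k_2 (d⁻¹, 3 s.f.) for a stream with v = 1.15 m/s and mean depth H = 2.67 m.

k_2 ≈ 1.11 d⁻¹

k_2 = 5.026 × 1.15^0.969 / 2.67^1.673 = 5.026 × 1.145 / 5.171 = 1.113 d⁻¹.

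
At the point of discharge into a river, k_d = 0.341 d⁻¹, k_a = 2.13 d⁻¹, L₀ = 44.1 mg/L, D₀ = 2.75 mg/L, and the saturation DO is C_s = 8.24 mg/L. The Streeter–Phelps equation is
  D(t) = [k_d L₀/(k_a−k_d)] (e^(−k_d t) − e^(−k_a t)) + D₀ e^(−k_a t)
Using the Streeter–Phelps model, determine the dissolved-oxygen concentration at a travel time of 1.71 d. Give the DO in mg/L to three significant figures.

k_d L₀/(k_a−k_d) = 0.341×44.1/(2.13−0.341) = 15.04/1.789 = 8.406 mg/L.
e^(−k_d t) = e^(−0.341×1.710) = 0.5582; e^(−k_a t) = e^(−2.13×1.710) = 0.02619.
D = 8.406 × (0.5582 − 0.02619) + 2.75 × 0.02619 = 4.472 + 0.07203 = 4.544 mg/L.
DO = C_s − D = 8.24 − 4.544 = 3.696 mg/L.

DO ≈ 3.70 mg/L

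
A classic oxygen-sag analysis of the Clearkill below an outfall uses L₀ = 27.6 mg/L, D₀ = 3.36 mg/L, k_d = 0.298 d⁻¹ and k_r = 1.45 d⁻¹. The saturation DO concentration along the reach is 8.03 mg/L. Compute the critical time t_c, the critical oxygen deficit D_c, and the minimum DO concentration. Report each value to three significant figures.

With k_r/k_d = 4.866 and 1 − D₀(k_r−k_d)/(k_d L₀) = 0.5294,
t_c = ln(4.866 × 0.5294) / (1.45 − 0.298) = ln(2.576) / 1.152 = 0.9462/1.152 = 0.8213 d.
L(t_c) = L₀ e^(−k_d t_c) = 27.6 × 0.7829 = 21.61 mg/L, and at the critical point k_r D_c = k_d L, so D_c = (0.298/1.45) × 21.61 = 4.441 mg/L.
Minimum DO = C_s − D_c = 8.03 − 4.441 = 3.589 mg/L.

t_c ≈ 0.821 d; D_c ≈ 4.44 mg/L; min DO ≈ 3.59 mg/L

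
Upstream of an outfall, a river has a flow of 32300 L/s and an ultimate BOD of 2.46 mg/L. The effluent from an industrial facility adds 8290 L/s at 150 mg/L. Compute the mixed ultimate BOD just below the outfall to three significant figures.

32.6 mg/L

Flow-weighted mixing: C = (Q_r C_r + Q_w C_w)/(Q_r + Q_w)
= (32300×2.46 + 8290×150)/(32300 + 8290) = 1.323×10^6/40590 = 32.59 mg/L.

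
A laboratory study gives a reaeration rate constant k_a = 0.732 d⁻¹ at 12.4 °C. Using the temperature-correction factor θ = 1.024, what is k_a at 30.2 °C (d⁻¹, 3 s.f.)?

k_a(T₂) = k_a(T₁) · θ^(T₂−T₁) = 0.732 × 1.024^(30.2−12.4)
= 0.732 × 1.024^17.8 = 0.732 × 1.525 = 1.116 d⁻¹.

k_a ≈ 1.12 d⁻¹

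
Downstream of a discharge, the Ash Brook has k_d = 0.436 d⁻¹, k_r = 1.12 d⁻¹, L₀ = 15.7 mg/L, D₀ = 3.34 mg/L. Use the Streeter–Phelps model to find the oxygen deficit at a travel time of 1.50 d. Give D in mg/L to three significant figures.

k_d L₀/(k_r−k_d) = 0.436×15.7/(1.12−0.436) = 6.845/0.6840 = 10.01 mg/L.
e^(−k_d t) = e^(−0.436×1.500) = 0.5200; e^(−k_r t) = e^(−1.12×1.500) = 0.1864.
D = 10.01 × (0.5200 − 0.1864) + 3.34 × 0.1864 = 3.338 + 0.6225 = 3.961 mg/L.

D ≈ 3.96 mg/L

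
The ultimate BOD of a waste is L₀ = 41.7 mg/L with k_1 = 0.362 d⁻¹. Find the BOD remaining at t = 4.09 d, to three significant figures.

L_t = L₀ e^(−k_1 t) = 41.7 × e^(−0.362×4.09) = 41.7 × 0.2275 = 9.487 mg/L.

L ≈ 9.49 mg/L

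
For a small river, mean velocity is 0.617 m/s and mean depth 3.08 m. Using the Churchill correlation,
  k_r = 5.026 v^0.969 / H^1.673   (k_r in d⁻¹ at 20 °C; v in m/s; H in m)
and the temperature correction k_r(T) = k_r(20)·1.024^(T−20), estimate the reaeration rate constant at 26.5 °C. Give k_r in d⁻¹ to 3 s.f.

k_r ≈ 0.559 d⁻¹

k_r(20) = 5.026 × 0.617^0.969 / 3.08^1.673 = 5.026 × 0.6263 / 6.567 = 0.4794 d⁻¹.
k_r(26.5) = 0.4794 × 1.024^(26.5−20) = 0.4794 × 1.167 = 0.5593 d⁻¹.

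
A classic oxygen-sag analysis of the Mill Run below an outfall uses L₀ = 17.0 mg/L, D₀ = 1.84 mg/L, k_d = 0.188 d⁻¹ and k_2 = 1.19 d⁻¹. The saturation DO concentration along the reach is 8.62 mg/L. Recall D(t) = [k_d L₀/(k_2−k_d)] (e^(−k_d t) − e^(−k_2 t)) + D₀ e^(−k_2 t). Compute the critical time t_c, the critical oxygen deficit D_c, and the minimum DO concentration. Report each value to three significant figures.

t_c = [1/(k_2−k_d)] ln[(k_2/k_d)(1 − D₀(k_2−k_d)/(k_d L₀))]
= [1/(1.19−0.188)] ln[(1.19/0.188)(1 − 1.84×1.002/(0.188×17.0))]
= (1/1.002) ln[6.330 × 0.4231] = 0.9980 × ln(2.678) = 0.9980 × 0.9852 = 0.9832 d.
D_c = (k_d/k_2) L₀ e^(−k_d t_c) = (0.188/1.19) × 17.0 × e^(−0.188×0.9832) = 0.1580 × 17.0 × 0.8312 = 2.232 mg/L.
Minimum DO = C_s − D_c = 8.62 − 2.232 = 6.388 mg/L.

t_c ≈ 0.983 d; D_c ≈ 2.23 mg/L; min DO ≈ 6.39 mg/L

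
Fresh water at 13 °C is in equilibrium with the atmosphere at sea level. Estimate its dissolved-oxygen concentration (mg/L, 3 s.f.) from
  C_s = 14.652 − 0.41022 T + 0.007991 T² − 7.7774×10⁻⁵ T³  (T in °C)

C_s ≈ 10.5 mg/L

C_s = 14.652 − 0.41022×13 + 0.007991×13² − 7.7774×10⁻⁵×13³ = 10.50 mg/L.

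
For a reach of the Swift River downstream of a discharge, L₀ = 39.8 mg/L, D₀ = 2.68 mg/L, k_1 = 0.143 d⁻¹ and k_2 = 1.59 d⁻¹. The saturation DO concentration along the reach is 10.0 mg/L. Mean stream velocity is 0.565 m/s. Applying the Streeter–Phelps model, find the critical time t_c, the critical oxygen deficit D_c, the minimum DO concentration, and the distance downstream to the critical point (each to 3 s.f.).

t_c = [1/(k_2−k_1)] ln[(k_2/k_1)(1 − D₀(k_2−k_1)/(k_1 L₀))]
= [1/(1.59−0.143)] ln[(1.59/0.143)(1 − 2.68×1.447/(0.143×39.8))]
= (1/1.447) ln[11.12 × 0.3186] = 0.6911 × ln(3.543) = 0.6911 × 1.265 = 0.8742 d.
D_c = (k_1/k_2) L₀ e^(−k_1 t_c) = (0.143/1.59) × 39.8 × e^(−0.143×0.8742) = 0.08994 × 39.8 × 0.8825 = 3.159 mg/L.
Minimum DO = C_s − D_c = 10.0 − 3.159 = 6.841 mg/L.
x_c = v t_c = 0.565 m/s × 0.8742 d × 86400 s/d = 42670 m ≈ 42.7 km.

t_c ≈ 0.874 d; D_c ≈ 3.16 mg/L; min DO ≈ 6.84 mg/L; x_c ≈ 42.7 km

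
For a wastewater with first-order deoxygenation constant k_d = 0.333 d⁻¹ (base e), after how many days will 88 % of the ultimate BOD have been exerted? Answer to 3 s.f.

y/L₀ = 1 − e^(−k_d t) = 0.88 ⇒ e^(−k_d t) = 0.120
t = −ln(0.120) / 0.333 = 2.120 / 0.333 = 6.367 d.

t ≈ 6.37 d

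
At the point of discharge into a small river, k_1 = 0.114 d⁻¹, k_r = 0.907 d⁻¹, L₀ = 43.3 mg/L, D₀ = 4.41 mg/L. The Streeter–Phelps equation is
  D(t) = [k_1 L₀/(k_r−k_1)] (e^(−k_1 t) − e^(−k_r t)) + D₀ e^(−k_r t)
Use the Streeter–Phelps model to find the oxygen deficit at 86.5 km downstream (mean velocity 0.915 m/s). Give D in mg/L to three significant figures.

D ≈ 4.82 mg/L

Travel time t = x/v = 86.5 km / (0.915 m/s) = 86500 m / 0.915 m/s = 94540 s = 1.094 d.
k_1 L₀/(k_r−k_1) = 0.114×43.3/(0.907−0.114) = 4.936/0.7930 = 6.225 mg/L.
e^(−k_1 t) = e^(−0.114×1.094) = 0.8827; e^(−k_r t) = e^(−0.907×1.094) = 0.3707.
D = 6.225 × (0.8827 − 0.3707) + 4.41 × 0.3707 = 3.187 + 1.635 = 4.822 mg/L.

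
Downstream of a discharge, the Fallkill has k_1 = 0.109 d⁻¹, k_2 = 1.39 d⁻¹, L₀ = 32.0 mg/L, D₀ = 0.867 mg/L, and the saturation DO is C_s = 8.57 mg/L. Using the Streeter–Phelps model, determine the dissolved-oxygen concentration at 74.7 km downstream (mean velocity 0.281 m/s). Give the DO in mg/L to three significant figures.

DO ≈ 6.65 mg/L

Travel time t = x/v = 74.7 km / (0.281 m/s) = 74700 m / 0.281 m/s = 265800 s = 3.077 d.
k_1 L₀/(k_2−k_1) = 0.109×32.0/(1.39−0.109) = 3.488/1.281 = 2.723 mg/L.
e^(−k_1 t) = e^(−0.109×3.077) = 0.7151; e^(−k_2 t) = e^(−1.39×3.077) = 0.01389.
D = 2.723 × (0.7151 − 0.01389) + 0.867 × 0.01389 = 1.909 + 0.01204 = 1.921 mg/L.
DO = C_s − D = 8.57 − 1.921 = 6.649 mg/L.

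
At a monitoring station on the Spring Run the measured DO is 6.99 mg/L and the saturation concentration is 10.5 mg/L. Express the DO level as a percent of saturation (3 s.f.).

% saturation = C/C_s × 100 = 6.99/10.5 × 100 = 66.6 %.

66.6 % saturation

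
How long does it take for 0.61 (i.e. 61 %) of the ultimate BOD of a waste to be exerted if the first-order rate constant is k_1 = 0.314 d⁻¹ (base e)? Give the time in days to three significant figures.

t ≈ 3.00 d

y/L₀ = 1 − e^(−k_1 t) = 0.61 ⇒ e^(−k_1 t) = 0.390
t = −ln(0.390) / 0.314 = 0.9416 / 0.314 = 2.999 d.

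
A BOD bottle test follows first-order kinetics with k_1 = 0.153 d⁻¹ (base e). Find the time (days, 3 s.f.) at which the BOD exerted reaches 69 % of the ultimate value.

t ≈ 7.65 d

y/L₀ = 1 − e^(−k_1 t) = 0.69 ⇒ e^(−k_1 t) = 0.310
t = −ln(0.310) / 0.153 = 1.171 / 0.153 = 7.655 d.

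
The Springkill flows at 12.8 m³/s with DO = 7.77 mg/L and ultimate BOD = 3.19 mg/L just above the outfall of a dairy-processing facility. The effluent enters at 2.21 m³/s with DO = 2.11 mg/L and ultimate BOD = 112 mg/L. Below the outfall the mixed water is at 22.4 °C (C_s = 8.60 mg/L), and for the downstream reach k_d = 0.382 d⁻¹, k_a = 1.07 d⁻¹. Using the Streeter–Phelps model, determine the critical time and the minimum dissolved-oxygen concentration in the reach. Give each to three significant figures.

t_c ≈ 1.25 d; minimum DO ≈ 4.35 mg/L

Mixed DO = (12.8×7.77 + 2.21×2.11)/(12.8+2.21) = 104.1/15.01 = 6.937 mg/L.
Mixed L₀ = (12.8×3.19 + 2.21×112)/(15.01) = 288.4/15.01 = 19.21 mg/L.
Initial deficit D₀ = C_s − DO₀ = 8.60 − 6.937 = 1.663 mg/L.
t_c = (1/0.6880) ln[(1.07/0.382)(1 − 1.663×0.6880/(0.382×19.21))] = 1.453 × ln(2.364) = 1.251 d.
D_c = (0.382/1.07) × 19.21 × e^(−0.382×1.251) = 0.3570 × 19.21 × 0.6202 = 4.253 mg/L.
Minimum DO = 8.60 − 4.253 = 4.347 mg/L.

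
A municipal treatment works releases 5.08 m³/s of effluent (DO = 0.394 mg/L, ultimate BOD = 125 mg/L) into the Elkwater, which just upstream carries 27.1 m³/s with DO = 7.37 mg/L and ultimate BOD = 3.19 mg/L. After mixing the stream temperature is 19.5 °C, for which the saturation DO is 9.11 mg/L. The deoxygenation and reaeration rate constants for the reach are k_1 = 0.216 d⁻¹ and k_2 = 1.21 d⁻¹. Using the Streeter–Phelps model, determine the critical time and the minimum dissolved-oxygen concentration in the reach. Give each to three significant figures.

Mixed DO = (27.1×7.37 + 5.08×0.394)/(27.1+5.08) = 201.7/32.18 = 6.269 mg/L.
Mixed L₀ = (27.1×3.19 + 5.08×125)/(32.18) = 721.4/32.18 = 22.42 mg/L.
Initial deficit D₀ = C_s − DO₀ = 9.11 − 6.269 = 2.841 mg/L.
t_c = (1/0.9940) ln[(1.21/0.216)(1 − 2.841×0.9940/(0.216×22.42))] = 1.006 × ln(2.335) = 0.8531 d.
D_c = (0.216/1.21) × 22.42 × e^(−0.216×0.8531) = 0.1785 × 22.42 × 0.8317 = 3.329 mg/L.
Minimum DO = 9.11 − 3.329 = 5.781 mg/L.

t_c ≈ 0.853 d; minimum DO ≈ 5.78 mg/L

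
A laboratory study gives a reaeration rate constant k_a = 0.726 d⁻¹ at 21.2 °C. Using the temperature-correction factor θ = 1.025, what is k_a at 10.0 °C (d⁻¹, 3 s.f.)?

k_a ≈ 0.551 d⁻¹

k_a(T₂) = k_a(T₁) · θ^(T₂−T₁) = 0.726 × 1.025^(10.0−21.2)
= 0.726 × 1.025^-11.2 = 0.726 × 0.7584 = 0.5506 d⁻¹.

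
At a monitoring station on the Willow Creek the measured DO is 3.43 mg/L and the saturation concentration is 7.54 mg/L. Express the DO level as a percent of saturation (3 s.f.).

% saturation = C/C_s × 100 = 3.43/7.54 × 100 = 45.5 %.

45.5 % saturation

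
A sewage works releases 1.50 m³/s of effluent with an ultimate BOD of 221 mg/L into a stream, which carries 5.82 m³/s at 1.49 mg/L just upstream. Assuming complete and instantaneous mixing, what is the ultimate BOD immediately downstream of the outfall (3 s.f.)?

46.5 mg/L

Flow-weighted mixing: C = (Q_r C_r + Q_w C_w)/(Q_r + Q_w)
= (5.82×1.49 + 1.50×221)/(5.82 + 1.50) = 340.2/7.320 = 46.47 mg/L.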